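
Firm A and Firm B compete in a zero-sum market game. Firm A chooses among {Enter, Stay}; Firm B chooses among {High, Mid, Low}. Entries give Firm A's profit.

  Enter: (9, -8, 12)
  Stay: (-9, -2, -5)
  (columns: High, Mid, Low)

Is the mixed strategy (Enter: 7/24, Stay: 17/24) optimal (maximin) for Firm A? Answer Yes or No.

Yes

Against High this mix gives (7/24)·9 + (17/24)·(-9) = -15/4.
Against Mid this mix gives (7/24)·(-8) + (17/24)·(-2) = -15/4.
Against Low this mix gives (7/24)·12 + (17/24)·(-5) = -1/24.
All of Firm B's active replies (High, Mid) yield -15/4, and no column does worse for Firm A. The mix makes Firm B indifferent and guarantees -15/4, so it is optimal.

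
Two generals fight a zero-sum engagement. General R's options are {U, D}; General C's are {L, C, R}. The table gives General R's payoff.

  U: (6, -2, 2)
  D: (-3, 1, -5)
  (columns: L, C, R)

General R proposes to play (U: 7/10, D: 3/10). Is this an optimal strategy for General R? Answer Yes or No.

Against L this mix gives (7/10)·6 + (3/10)·(-3) = 33/10.
Against C this mix gives (7/10)·(-2) + (3/10)·1 = -11/10.
Against R this mix gives (7/10)·2 + (3/10)·(-5) = -1/10.
General C will play C, holding General R to -11/10. Shifting weight toward the row that does better against C would raise this floor (the equalizing mix achieves -4/5 against both C and R), so the proposed strategy is not optimal.

No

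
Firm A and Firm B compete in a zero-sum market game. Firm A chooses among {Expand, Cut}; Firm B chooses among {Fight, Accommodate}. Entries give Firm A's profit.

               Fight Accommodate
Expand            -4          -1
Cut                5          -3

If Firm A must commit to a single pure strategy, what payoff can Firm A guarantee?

Row minima: Expand → -4, Cut → -3.
The best of these is -3.

-3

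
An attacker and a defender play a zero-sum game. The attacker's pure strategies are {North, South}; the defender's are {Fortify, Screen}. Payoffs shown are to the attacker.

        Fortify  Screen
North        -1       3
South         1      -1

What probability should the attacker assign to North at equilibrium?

1/3

Row minima: North → -1, South → -1; maximin = -1.
Column maxima: Fortify → 1, Screen → 3; minimax = 1.
-1 ≠ 1, so there is no saddle point; optimal play is mixed.
Let the attacker play North with probability p. Expected payoff against Fortify: (-1)p + 1(1−p) = −2p + 1; against Screen: 3p + (-1)(1−p) = 4p − 1.
Setting these equal: −2p + 1 = 4p − 1 ⇒ −6p = -2 ⇒ p = 1/3, and the value is (-2)·(1/3) + 1 = 1/3.
For the defender: with q = P(Fortify), equating North's and South's payoffs gives −4q + 3 = 2q − 1 ⇒ q = 2/3.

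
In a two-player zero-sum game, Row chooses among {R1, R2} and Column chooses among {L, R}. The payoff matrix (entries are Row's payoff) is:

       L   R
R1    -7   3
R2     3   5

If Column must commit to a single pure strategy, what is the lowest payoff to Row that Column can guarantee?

3

Column maxima: L → 3, R → 5.
The smallest of these is 3.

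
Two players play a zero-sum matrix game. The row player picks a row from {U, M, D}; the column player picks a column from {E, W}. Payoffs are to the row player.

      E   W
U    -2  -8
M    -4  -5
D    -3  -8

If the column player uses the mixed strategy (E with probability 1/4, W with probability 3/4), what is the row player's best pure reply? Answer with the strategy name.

M

Expected payoff of U: (1/4)·(-2) + (3/4)·(-8) = -13/2.
Expected payoff of M: (1/4)·(-4) + (3/4)·(-5) = -19/4.
Expected payoff of D: (1/4)·(-3) + (3/4)·(-8) = -27/4.
The largest is -19/4, so the row player's best response is M.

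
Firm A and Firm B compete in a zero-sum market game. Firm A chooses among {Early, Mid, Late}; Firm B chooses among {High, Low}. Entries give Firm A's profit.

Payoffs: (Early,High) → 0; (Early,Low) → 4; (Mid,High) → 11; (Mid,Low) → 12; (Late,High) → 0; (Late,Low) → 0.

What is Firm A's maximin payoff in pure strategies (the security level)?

11

Row minima: Early → 0, Mid → 11, Late → 0.
The best of these is 11.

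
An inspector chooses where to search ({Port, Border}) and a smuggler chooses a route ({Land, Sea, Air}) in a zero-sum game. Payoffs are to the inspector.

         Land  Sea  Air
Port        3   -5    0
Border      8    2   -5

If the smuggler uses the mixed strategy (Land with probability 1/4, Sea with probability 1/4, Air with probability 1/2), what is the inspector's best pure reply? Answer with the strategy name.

Expected payoff of Port: (1/4)·3 + (1/4)·(-5) + (1/2)·0 = -1/2.
Expected payoff of Border: (1/4)·8 + (1/4)·2 + (1/2)·(-5) = 0.
The largest is 0, so the inspector's best response is Border.

Border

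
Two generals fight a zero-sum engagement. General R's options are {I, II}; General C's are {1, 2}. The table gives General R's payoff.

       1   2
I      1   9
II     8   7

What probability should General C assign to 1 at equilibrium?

2/9

Row minima: I → 1, II → 7; maximin = 7.
Column maxima: 1 → 8, 2 → 9; minimax = 8.
7 ≠ 8, so there is no saddle point; optimal play is mixed.
Let General R play I with probability p. Expected payoff against 1: 1p + 8(1−p) = −7p + 8; against 2: 9p + 7(1−p) = 2p + 7.
Setting these equal: −7p + 8 = 2p + 7 ⇒ −9p = -1 ⇒ p = 1/9, and the value is (-7)·(1/9) + 8 = 65/9.
For General C: with q = P(1), equating I's and II's payoffs gives −8q + 9 = q + 7 ⇒ q = 2/9.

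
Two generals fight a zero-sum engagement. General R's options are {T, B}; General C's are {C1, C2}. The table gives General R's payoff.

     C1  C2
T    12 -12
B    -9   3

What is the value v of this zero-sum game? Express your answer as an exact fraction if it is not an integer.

-2

Row minima: T → -12, B → -9; maximin = -9.
Column maxima: C1 → 12, C2 → 3; minimax = 3.
-9 ≠ 3, so there is no saddle point; optimal play is mixed.
Let General R play T with probability p. Expected payoff against C1: 12p + (-9)(1−p) = 21p − 9; against C2: (-12)p + 3(1−p) = −15p + 3.
Setting these equal: 21p − 9 = −15p + 3 ⇒ 36p = 12 ⇒ p = 1/3, and the value is (21)·(1/3) − 9 = -2.
For General C: with q = P(C1), equating T's and B's payoffs gives 24q − 12 = −12q + 3 ⇒ q = 5/12.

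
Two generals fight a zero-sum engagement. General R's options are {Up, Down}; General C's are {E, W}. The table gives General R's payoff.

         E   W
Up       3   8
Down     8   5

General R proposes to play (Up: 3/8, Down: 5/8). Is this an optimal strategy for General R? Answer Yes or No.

Yes

Against E this mix gives (3/8)·3 + (5/8)·8 = 49/8.
Against W this mix gives (3/8)·8 + (5/8)·5 = 49/8.
All of General C's active replies (E, W) yield 49/8, and no column does worse for General R. The mix makes General C indifferent and guarantees 49/8, so it is optimal.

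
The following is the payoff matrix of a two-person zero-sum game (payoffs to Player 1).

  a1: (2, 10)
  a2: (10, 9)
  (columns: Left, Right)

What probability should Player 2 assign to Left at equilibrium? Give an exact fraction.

Row minima: a1 → 2, a2 → 9; maximin = 9.
Column maxima: Left → 10, Right → 10; minimax = 10.
9 ≠ 10, so there is no saddle point; optimal play is mixed.
Let Player 1 play a1 with probability p. Expected payoff against Left: 2p + 10(1−p) = −8p + 10; against Right: 10p + 9(1−p) = p + 9.
Setting these equal: −8p + 10 = p + 9 ⇒ −9p = -1 ⇒ p = 1/9, and the value is (-8)·(1/9) + 10 = 82/9.
For Player 2: with q = P(Left), equating a1's and a2's payoffs gives −8q + 10 = q + 9 ⇒ q = 1/9.

1/9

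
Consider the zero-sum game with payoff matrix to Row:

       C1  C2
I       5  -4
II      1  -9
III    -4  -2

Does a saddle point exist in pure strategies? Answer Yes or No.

No

Row minima: I → -4, II → -9, III → -4; maximin = -4.
Column maxima: C1 → 5, C2 → -2; minimax = -2.
-4 ≠ -2, so no pure-strategy equilibrium exists.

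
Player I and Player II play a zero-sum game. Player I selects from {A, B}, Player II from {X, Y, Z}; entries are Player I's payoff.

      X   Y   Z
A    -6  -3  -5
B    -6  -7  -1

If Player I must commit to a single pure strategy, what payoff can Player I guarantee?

-6

Row minima: A → -6, B → -7.
The best of these is -6.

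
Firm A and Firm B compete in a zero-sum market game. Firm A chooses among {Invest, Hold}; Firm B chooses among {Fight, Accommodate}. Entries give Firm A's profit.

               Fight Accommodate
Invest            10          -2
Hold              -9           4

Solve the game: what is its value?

22/25

Row minima: Invest → -2, Hold → -9; maximin = -2.
Column maxima: Fight → 10, Accommodate → 4; minimax = 4.
-2 ≠ 4, so there is no saddle point; optimal play is mixed.
Let Firm A play Invest with probability p. Expected payoff against Fight: 10p + (-9)(1−p) = 19p − 9; against Accommodate: (-2)p + 4(1−p) = −6p + 4.
Setting these equal: 19p − 9 = −6p + 4 ⇒ 25p = 13 ⇒ p = 13/25, and the value is (19)·(13/25) − 9 = 22/25.
For Firm B: with q = P(Fight), equating Invest's and Hold's payoffs gives 12q − 2 = −13q + 4 ⇒ q = 6/25.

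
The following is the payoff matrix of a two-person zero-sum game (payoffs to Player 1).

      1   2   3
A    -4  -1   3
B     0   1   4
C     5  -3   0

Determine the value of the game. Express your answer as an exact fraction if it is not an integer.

5/9

Row minima: A → -4, B → 0, C → -3; maximin = 0.
Column maxima: 1 → 5, 2 → 1, 3 → 4; minimax = 1.
0 ≠ 1, so there is no saddle point; optimal play is mixed.
A is strictly dominated by B, so Player 1 never plays it.
3 is strictly dominated by 2 (it gives Player 1 strictly more in every row), so Player 2 never plays it.
On the remaining 2×2 (B, C vs 1, 2):
Let Player 1 play B with probability p. Expected payoff against 1: 0p + 5(1−p) = −5p + 5; against 2: 1p + (-3)(1−p) = 4p − 3.
Setting these equal: −5p + 5 = 4p − 3 ⇒ −9p = -8 ⇒ p = 8/9, and the value is (-5)·(8/9) + 5 = 5/9.
For Player 2: with q = P(1), equating B's and C's payoffs gives −q + 1 = 8q − 3 ⇒ q = 4/9.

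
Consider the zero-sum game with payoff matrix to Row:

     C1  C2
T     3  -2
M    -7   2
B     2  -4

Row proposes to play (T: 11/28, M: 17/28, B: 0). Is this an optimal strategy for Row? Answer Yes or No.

No

Against C1 this mix gives (11/28)·3 + (17/28)·(-7) = -43/14.
Against C2 this mix gives (11/28)·(-2) + (17/28)·2 = 3/7.
Column will play C1, holding Row to -43/14. Shifting weight toward the row that does better against C1 would raise this floor (the equalizing mix achieves -4/7 against both C1 and C2), so the proposed strategy is not optimal.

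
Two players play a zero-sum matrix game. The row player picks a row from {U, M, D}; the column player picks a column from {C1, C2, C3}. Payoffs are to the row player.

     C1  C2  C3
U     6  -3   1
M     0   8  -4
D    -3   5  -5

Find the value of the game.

-1/4

Row minima: U → -3, M → -4, D → -5; maximin = -3.
Column maxima: C1 → 6, C2 → 8, C3 → 1; minimax = 1.
-3 ≠ 1, so there is no saddle point; optimal play is mixed.
D is strictly dominated by M, so the row player never plays it.
C1 is strictly dominated by C3 (it gives the row player strictly more in every row), so the column player never plays it.
On the remaining 2×2 (U, M vs C2, C3):
Let the row player play U with probability p. Expected payoff against C2: (-3)p + 8(1−p) = −11p + 8; against C3: 1p + (-4)(1−p) = 5p − 4.
Setting these equal: −11p + 8 = 5p − 4 ⇒ −16p = -12 ⇒ p = 3/4, and the value is (-11)·(3/4) + 8 = -1/4.
For the column player: with q = P(C2), equating U's and M's payoffs gives −4q + 1 = 12q − 4 ⇒ q = 5/16.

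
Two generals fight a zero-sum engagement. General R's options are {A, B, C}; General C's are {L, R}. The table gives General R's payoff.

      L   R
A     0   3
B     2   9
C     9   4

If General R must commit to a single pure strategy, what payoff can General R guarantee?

Row minima: A → 0, B → 2, C → 4.
The best of these is 4.

4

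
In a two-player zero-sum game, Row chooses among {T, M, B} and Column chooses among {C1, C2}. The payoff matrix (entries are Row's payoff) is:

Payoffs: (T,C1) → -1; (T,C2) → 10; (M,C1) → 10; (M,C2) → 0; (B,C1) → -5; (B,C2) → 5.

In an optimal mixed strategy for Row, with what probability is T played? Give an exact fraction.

10/21

Row minima: T → -1, M → 0, B → -5; maximin = 0.
Column maxima: C1 → 10, C2 → 10; minimax = 10.
0 ≠ 10, so there is no saddle point; optimal play is mixed.
B is strictly dominated by T, so Row never plays it.
On the remaining 2×2 (T, M vs C1, C2):
Let Row play T with probability p. Expected payoff against C1: (-1)p + 10(1−p) = −11p + 10; against C2: 10p + 0(1−p) = 10p.
Setting these equal: −11p + 10 = 10p ⇒ −21p = -10 ⇒ p = 10/21, and the value is (-11)·(10/21) + 10 = 100/21.
For Column: with q = P(C1), equating T's and M's payoffs gives −11q + 10 = 10q ⇒ q = 10/21.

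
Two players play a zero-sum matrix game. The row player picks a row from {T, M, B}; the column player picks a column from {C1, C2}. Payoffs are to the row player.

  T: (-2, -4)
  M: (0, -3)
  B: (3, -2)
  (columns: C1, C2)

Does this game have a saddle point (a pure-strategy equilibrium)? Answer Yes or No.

Yes

Row minima: T → -4, M → -3, B → -2; maximin = -2.
Column maxima: C1 → 3, C2 → -2; minimax = -2.
maximin = minimax = -2, so a saddle point exists.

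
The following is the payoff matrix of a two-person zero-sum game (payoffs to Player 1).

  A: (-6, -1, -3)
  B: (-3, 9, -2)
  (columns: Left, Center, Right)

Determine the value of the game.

Row minima: A → -6, B → -3; maximin = -3.
Column maxima: Left → -3, Center → 9, Right → -2; minimax = -3.
Since maximin = minimax = -3, there is a saddle point and the value is -3.

-3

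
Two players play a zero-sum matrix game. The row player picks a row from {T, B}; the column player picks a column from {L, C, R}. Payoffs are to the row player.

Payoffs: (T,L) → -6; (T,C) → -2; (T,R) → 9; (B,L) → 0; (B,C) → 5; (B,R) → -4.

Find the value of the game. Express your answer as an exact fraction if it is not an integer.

-24/19

Row minima: T → -6, B → -4; maximin = -4.
Column maxima: L → 0, C → 5, R → 9; minimax = 0.
-4 ≠ 0, so there is no saddle point; optimal play is mixed.
C is strictly dominated by L (it gives the row player strictly more in every row), so the column player never plays it.
On the remaining 2×2 (T, B vs L, R):
Let the row player play T with probability p. Expected payoff against L: (-6)p + 0(1−p) = −6p; against R: 9p + (-4)(1−p) = 13p − 4.
Setting these equal: −6p = 13p − 4 ⇒ −19p = -4 ⇒ p = 4/19, and the value is (-6)·(4/19) = -24/19.
For the column player: with q = P(L), equating T's and B's payoffs gives −15q + 9 = 4q − 4 ⇒ q = 13/19.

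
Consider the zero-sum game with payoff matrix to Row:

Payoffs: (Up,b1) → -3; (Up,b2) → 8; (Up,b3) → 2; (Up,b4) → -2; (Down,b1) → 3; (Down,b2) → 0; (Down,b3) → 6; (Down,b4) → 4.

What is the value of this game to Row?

12/7

Row minima: Up → -3, Down → 0; maximin = 0.
Column maxima: b1 → 3, b2 → 8, b3 → 6, b4 → 4; minimax = 3.
0 ≠ 3, so there is no saddle point; optimal play is mixed.
b3 is strictly dominated by b1 (it gives Row strictly more in every row), so Column never plays it.
b4 is strictly dominated by b1 (it gives Row strictly more in every row), so Column never plays it.
On the remaining 2×2 (Up, Down vs b1, b2):
Let Row play Up with probability p. Expected payoff against b1: (-3)p + 3(1−p) = −6p + 3; against b2: 8p + 0(1−p) = 8p.
Setting these equal: −6p + 3 = 8p ⇒ −14p = -3 ⇒ p = 3/14, and the value is (-6)·(3/14) + 3 = 12/7.
For Column: with q = P(b1), equating Up's and Down's payoffs gives −11q + 8 = 3q ⇒ q = 4/7.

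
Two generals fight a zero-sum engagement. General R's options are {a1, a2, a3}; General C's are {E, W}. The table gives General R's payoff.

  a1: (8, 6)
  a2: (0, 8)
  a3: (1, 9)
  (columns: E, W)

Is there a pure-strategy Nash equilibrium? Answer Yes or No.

Row minima: a1 → 6, a2 → 0, a3 → 1; maximin = 6.
Column maxima: E → 8, W → 9; minimax = 8.
6 ≠ 8, so no pure-strategy equilibrium exists.

No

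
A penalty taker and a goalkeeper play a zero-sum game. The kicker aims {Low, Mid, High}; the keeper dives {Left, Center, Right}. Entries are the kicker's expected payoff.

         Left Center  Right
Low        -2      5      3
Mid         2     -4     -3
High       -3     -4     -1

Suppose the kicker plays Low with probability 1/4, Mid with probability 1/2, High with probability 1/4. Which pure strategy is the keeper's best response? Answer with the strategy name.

If the keeper plays Left, the kicker's expected payoff is (1/4)·(-2) + (1/2)·2 + (1/4)·(-3) = -1/4.
If the keeper plays Center, the kicker's expected payoff is (1/4)·5 + (1/2)·(-4) + (1/4)·(-4) = -7/4.
If the keeper plays Right, the kicker's expected payoff is (1/4)·3 + (1/2)·(-3) + (1/4)·(-1) = -1.
The keeper minimizes the kicker's payoff; the smallest is -7/4, so the best response is Center.

Center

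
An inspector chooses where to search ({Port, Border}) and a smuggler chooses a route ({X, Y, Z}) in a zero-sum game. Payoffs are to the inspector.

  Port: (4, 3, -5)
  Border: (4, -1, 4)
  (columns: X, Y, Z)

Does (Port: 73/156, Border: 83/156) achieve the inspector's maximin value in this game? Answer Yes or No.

Against X this mix gives (73/156)·4 + (83/156)·4 = 4.
Against Y this mix gives (73/156)·3 + (83/156)·(-1) = 34/39.
Against Z this mix gives (73/156)·(-5) + (83/156)·4 = -11/52.
The smuggler will play Z, holding the inspector to -11/52. Shifting weight toward the row that does better against Z would raise this floor (the equalizing mix achieves 7/13 against both Z and Y), so the proposed strategy is not optimal.

No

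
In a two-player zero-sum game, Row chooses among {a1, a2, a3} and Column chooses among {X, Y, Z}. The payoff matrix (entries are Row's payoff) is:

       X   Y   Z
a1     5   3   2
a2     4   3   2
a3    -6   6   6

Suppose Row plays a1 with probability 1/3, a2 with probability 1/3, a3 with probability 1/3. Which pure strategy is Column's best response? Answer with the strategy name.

If Column plays X, Row's expected payoff is (1/3)·5 + (1/3)·4 + (1/3)·(-6) = 1.
If Column plays Y, Row's expected payoff is (1/3)·3 + (1/3)·3 + (1/3)·6 = 4.
If Column plays Z, Row's expected payoff is (1/3)·2 + (1/3)·2 + (1/3)·6 = 10/3.
Column minimizes Row's payoff; the smallest is 1, so the best response is X.

X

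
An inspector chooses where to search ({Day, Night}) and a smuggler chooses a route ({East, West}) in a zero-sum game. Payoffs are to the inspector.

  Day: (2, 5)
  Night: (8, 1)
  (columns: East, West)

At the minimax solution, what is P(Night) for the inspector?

3/10

Row minima: Day → 2, Night → 1; maximin = 2.
Column maxima: East → 8, West → 5; minimax = 5.
2 ≠ 5, so there is no saddle point; optimal play is mixed.
Let the inspector play Day with probability p. Expected payoff against East: 2p + 8(1−p) = −6p + 8; against West: 5p + 1(1−p) = 4p + 1.
Setting these equal: −6p + 8 = 4p + 1 ⇒ −10p = -7 ⇒ p = 7/10, and the value is (-6)·(7/10) + 8 = 19/5.
For the smuggler: with q = P(East), equating Day's and Night's payoffs gives −3q + 5 = 7q + 1 ⇒ q = 2/5.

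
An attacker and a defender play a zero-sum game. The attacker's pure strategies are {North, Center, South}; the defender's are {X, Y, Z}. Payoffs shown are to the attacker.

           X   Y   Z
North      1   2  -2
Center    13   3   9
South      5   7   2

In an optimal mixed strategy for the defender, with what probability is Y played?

Row minima: North → -2, Center → 3, South → 2; maximin = 3.
Column maxima: X → 13, Y → 7, Z → 9; minimax = 7.
3 ≠ 7, so there is no saddle point; optimal play is mixed.
North is strictly dominated by Center, so the attacker never plays it.
X is strictly dominated by Z (it gives the attacker strictly more in every row), so the defender never plays it.
On the remaining 2×2 (Center, South vs Y, Z):
Let the attacker play Center with probability p. Expected payoff against Y: 3p + 7(1−p) = −4p + 7; against Z: 9p + 2(1−p) = 7p + 2.
Setting these equal: −4p + 7 = 7p + 2 ⇒ −11p = -5 ⇒ p = 5/11, and the value is (-4)·(5/11) + 7 = 57/11.
For the defender: with q = P(Y), equating Center's and South's payoffs gives −6q + 9 = 5q + 2 ⇒ q = 7/11.

7/11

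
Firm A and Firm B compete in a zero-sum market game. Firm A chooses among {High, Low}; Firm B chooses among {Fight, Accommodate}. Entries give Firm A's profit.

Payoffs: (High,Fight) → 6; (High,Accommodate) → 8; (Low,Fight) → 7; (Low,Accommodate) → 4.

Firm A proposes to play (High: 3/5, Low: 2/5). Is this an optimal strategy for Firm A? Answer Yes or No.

Against Fight this mix gives (3/5)·6 + (2/5)·7 = 32/5.
Against Accommodate this mix gives (3/5)·8 + (2/5)·4 = 32/5.
All of Firm B's active replies (Fight, Accommodate) yield 32/5, and no column does worse for Firm A. The mix makes Firm B indifferent and guarantees 32/5, so it is optimal.

Yes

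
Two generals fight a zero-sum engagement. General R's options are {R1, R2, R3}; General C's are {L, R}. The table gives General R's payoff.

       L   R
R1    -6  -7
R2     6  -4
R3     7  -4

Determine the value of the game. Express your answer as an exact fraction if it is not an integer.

Row minima: R1 → -7, R2 → -4, R3 → -4; maximin = -4.
Column maxima: L → 7, R → -4; minimax = -4.
Since maximin = minimax = -4, there is a saddle point and the value is -4.

-4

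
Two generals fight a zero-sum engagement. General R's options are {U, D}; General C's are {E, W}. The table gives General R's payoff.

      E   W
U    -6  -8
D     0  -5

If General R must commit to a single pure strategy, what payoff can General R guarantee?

Row minima: U → -8, D → -5.
The best of these is -5.

-5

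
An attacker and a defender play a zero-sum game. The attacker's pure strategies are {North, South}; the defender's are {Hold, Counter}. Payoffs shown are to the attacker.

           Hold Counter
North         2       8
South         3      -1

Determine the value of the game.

13/5

Row minima: North → 2, South → -1; maximin = 2.
Column maxima: Hold → 3, Counter → 8; minimax = 3.
2 ≠ 3, so there is no saddle point; optimal play is mixed.
Let the attacker play North with probability p. Expected payoff against Hold: 2p + 3(1−p) = −p + 3; against Counter: 8p + (-1)(1−p) = 9p − 1.
Setting these equal: −p + 3 = 9p − 1 ⇒ −10p = -4 ⇒ p = 2/5, and the value is (-1)·(2/5) + 3 = 13/5.
For the defender: with q = P(Hold), equating North's and South's payoffs gives −6q + 8 = 4q − 1 ⇒ q = 9/10.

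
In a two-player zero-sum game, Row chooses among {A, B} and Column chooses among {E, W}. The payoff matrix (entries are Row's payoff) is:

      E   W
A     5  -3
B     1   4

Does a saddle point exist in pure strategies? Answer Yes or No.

No

Row minima: A → -3, B → 1; maximin = 1.
Column maxima: E → 5, W → 4; minimax = 4.
1 ≠ 4, so no pure-strategy equilibrium exists.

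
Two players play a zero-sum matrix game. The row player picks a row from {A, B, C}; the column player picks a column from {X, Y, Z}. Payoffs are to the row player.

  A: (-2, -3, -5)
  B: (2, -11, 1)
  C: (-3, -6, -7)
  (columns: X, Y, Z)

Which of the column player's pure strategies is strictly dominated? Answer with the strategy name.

Y holds the row player's payoff strictly below X in every row: -3 < -2, -11 < 2, -6 < -3.
So X is strictly dominated for the column player.

X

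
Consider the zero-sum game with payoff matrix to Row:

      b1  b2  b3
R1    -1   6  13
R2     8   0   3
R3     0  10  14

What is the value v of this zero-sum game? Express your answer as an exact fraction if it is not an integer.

Row minima: R1 → -1, R2 → 0, R3 → 0; maximin = 0.
Column maxima: b1 → 8, b2 → 10, b3 → 14; minimax = 8.
0 ≠ 8, so there is no saddle point; optimal play is mixed.
R1 is strictly dominated by R3, so Row never plays it.
b3 is strictly dominated by b2 (it gives Row strictly more in every row), so Column never plays it.
On the remaining 2×2 (R2, R3 vs b1, b2):
Let Row play R2 with probability p. Expected payoff against b1: 8p + 0(1−p) = 8p; against b2: 0p + 10(1−p) = −10p + 10.
Setting these equal: 8p = −10p + 10 ⇒ 18p = 10 ⇒ p = 5/9, and the value is (8)·(5/9) = 40/9.
For Column: with q = P(b1), equating R2's and R3's payoffs gives 8q = −10q + 10 ⇒ q = 5/9.

40/9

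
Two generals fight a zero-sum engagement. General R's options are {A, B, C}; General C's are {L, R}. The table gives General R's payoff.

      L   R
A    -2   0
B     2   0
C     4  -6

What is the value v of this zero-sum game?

Row minima: A → -2, B → 0, C → -6; maximin = 0.
Column maxima: L → 4, R → 0; minimax = 0.
Since maximin = minimax = 0, there is a saddle point and the value is 0.

0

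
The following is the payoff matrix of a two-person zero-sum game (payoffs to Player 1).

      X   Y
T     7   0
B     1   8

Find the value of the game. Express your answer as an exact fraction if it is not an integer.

4

Row minima: T → 0, B → 1; maximin = 1.
Column maxima: X → 7, Y → 8; minimax = 7.
1 ≠ 7, so there is no saddle point; optimal play is mixed.
Let Player 1 play T with probability p. Expected payoff against X: 7p + 1(1−p) = 6p + 1; against Y: 0p + 8(1−p) = −8p + 8.
Setting these equal: 6p + 1 = −8p + 8 ⇒ 14p = 7 ⇒ p = 1/2, and the value is (6)·(1/2) + 1 = 4.
For Player 2: with q = P(X), equating T's and B's payoffs gives 7q = −7q + 8 ⇒ q = 4/7.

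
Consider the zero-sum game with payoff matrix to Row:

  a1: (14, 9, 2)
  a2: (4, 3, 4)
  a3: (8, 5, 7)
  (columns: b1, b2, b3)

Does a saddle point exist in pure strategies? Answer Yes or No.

No

Row minima: a1 → 2, a2 → 3, a3 → 5; maximin = 5.
Column maxima: b1 → 14, b2 → 9, b3 → 7; minimax = 7.
5 ≠ 7, so no pure-strategy equilibrium exists.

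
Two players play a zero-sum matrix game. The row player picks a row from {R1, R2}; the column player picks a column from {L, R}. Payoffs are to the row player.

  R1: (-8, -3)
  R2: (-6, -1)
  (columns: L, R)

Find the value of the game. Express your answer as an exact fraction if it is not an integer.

Row minima: R1 → -8, R2 → -6; maximin = -6.
Column maxima: L → -6, R → -1; minimax = -6.
Since maximin = minimax = -6, there is a saddle point and the value is -6.

-6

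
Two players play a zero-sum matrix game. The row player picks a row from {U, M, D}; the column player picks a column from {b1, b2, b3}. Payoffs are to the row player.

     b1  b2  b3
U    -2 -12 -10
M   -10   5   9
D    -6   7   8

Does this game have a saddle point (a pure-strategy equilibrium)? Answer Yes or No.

Row minima: U → -12, M → -10, D → -6; maximin = -6.
Column maxima: b1 → -2, b2 → 7, b3 → 9; minimax = -2.
-6 ≠ -2, so no pure-strategy equilibrium exists.

No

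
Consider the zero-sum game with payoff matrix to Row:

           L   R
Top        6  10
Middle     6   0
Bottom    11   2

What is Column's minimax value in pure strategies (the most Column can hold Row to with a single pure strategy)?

10

Column maxima: L → 11, R → 10.
The smallest of these is 10.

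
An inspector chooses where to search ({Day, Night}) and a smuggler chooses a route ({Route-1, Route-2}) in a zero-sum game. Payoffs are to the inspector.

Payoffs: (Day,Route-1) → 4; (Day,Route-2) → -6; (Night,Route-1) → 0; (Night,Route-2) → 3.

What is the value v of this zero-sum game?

Row minima: Day → -6, Night → 0; maximin = 0.
Column maxima: Route-1 → 4, Route-2 → 3; minimax = 3.
0 ≠ 3, so there is no saddle point; optimal play is mixed.
Let the inspector play Day with probability p. Expected payoff against Route-1: 4p + 0(1−p) = 4p; against Route-2: (-6)p + 3(1−p) = −9p + 3.
Setting these equal: 4p = −9p + 3 ⇒ 13p = 3 ⇒ p = 3/13, and the value is (4)·(3/13) = 12/13.
For the smuggler: with q = P(Route-1), equating Day's and Night's payoffs gives 10q − 6 = −3q + 3 ⇒ q = 9/13.

12/13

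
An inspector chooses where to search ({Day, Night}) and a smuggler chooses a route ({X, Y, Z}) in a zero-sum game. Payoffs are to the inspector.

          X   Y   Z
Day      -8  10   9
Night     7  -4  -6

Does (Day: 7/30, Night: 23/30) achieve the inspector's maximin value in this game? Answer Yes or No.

Against X this mix gives (7/30)·(-8) + (23/30)·7 = 7/2.
Against Y this mix gives (7/30)·10 + (23/30)·(-4) = -11/15.
Against Z this mix gives (7/30)·9 + (23/30)·(-6) = -5/2.
The smuggler will play Z, holding the inspector to -5/2. Shifting weight toward the row that does better against Z would raise this floor (the equalizing mix achieves 1/2 against both Z and X), so the proposed strategy is not optimal.

No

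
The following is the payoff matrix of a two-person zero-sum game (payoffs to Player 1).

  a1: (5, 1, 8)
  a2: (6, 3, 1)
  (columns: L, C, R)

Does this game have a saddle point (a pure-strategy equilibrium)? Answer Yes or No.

No

Row minima: a1 → 1, a2 → 1; maximin = 1.
Column maxima: L → 6, C → 3, R → 8; minimax = 3.
1 ≠ 3, so no pure-strategy equilibrium exists.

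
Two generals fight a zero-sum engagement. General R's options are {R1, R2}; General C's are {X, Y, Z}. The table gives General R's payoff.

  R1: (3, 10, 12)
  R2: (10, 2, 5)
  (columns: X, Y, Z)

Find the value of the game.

94/15

Row minima: R1 → 3, R2 → 2; maximin = 3.
Column maxima: X → 10, Y → 10, Z → 12; minimax = 10.
3 ≠ 10, so there is no saddle point; optimal play is mixed.
Z is strictly dominated by Y (it gives General R strictly more in every row), so General C never plays it.
On the remaining 2×2 (R1, R2 vs X, Y):
Let General R play R1 with probability p. Expected payoff against X: 3p + 10(1−p) = −7p + 10; against Y: 10p + 2(1−p) = 8p + 2.
Setting these equal: −7p + 10 = 8p + 2 ⇒ −15p = -8 ⇒ p = 8/15, and the value is (-7)·(8/15) + 10 = 94/15.
For General C: with q = P(X), equating R1's and R2's payoffs gives −7q + 10 = 8q + 2 ⇒ q = 8/15.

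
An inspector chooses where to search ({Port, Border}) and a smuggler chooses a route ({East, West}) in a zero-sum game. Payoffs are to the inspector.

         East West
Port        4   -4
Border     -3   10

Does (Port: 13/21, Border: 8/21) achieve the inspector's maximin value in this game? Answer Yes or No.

Against East this mix gives (13/21)·4 + (8/21)·(-3) = 4/3.
Against West this mix gives (13/21)·(-4) + (8/21)·10 = 4/3.
All of the smuggler's active replies (East, West) yield 4/3, and no column does worse for the inspector. The mix makes the smuggler indifferent and guarantees 4/3, so it is optimal.

Yes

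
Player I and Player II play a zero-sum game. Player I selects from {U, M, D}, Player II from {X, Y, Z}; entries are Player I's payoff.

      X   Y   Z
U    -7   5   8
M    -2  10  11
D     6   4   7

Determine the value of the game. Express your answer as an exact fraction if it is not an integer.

34/7

Row minima: U → -7, M → -2, D → 4; maximin = 4.
Column maxima: X → 6, Y → 10, Z → 11; minimax = 6.
4 ≠ 6, so there is no saddle point; optimal play is mixed.
U is strictly dominated by M, so Player I never plays it.
Z is strictly dominated by X (it gives Player I strictly more in every row), so Player II never plays it.
On the remaining 2×2 (M, D vs X, Y):
Let Player I play M with probability p. Expected payoff against X: (-2)p + 6(1−p) = −8p + 6; against Y: 10p + 4(1−p) = 6p + 4.
Setting these equal: −8p + 6 = 6p + 4 ⇒ −14p = -2 ⇒ p = 1/7, and the value is (-8)·(1/7) + 6 = 34/7.
For Player II: with q = P(X), equating M's and D's payoffs gives −12q + 10 = 2q + 4 ⇒ q = 3/7.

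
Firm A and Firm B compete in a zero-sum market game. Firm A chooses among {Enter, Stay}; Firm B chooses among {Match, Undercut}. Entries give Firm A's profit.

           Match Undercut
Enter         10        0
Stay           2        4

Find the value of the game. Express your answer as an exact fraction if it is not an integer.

Row minima: Enter → 0, Stay → 2; maximin = 2.
Column maxima: Match → 10, Undercut → 4; minimax = 4.
2 ≠ 4, so there is no saddle point; optimal play is mixed.
Let Firm A play Enter with probability p. Expected payoff against Match: 10p + 2(1−p) = 8p + 2; against Undercut: 0p + 4(1−p) = −4p + 4.
Setting these equal: 8p + 2 = −4p + 4 ⇒ 12p = 2 ⇒ p = 1/6, and the value is (8)·(1/6) + 2 = 10/3.
For Firm B: with q = P(Match), equating Enter's and Stay's payoffs gives 10q = −2q + 4 ⇒ q = 1/3.

10/3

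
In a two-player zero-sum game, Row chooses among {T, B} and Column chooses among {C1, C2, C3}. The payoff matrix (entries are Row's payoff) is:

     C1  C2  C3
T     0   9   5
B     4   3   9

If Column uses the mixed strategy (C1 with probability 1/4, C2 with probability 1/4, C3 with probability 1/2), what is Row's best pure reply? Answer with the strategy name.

B

Expected payoff of T: (1/4)·0 + (1/4)·9 + (1/2)·5 = 19/4.
Expected payoff of B: (1/4)·4 + (1/4)·3 + (1/2)·9 = 25/4.
The largest is 25/4, so Row's best response is B.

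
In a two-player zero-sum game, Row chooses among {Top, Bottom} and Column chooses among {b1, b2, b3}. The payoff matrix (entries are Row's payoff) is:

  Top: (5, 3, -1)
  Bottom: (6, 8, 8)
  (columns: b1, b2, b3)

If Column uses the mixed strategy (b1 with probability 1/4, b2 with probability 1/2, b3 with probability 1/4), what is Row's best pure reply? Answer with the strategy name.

Expected payoff of Top: (1/4)·5 + (1/2)·3 + (1/4)·(-1) = 5/2.
Expected payoff of Bottom: (1/4)·6 + (1/2)·8 + (1/4)·8 = 15/2.
The largest is 15/2, so Row's best response is Bottom.

Bottom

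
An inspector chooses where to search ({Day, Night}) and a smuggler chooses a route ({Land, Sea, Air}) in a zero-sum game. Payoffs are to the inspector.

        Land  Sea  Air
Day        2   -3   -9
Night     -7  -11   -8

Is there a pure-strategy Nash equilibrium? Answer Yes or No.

Row minima: Day → -9, Night → -11; maximin = -9.
Column maxima: Land → 2, Sea → -3, Air → -8; minimax = -8.
-9 ≠ -8, so no pure-strategy equilibrium exists.

No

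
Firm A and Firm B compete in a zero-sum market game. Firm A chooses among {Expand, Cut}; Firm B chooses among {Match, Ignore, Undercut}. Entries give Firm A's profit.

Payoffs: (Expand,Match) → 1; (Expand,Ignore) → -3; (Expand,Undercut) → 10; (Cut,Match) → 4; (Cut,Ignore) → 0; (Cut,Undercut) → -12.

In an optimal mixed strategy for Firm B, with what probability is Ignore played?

Row minima: Expand → -3, Cut → -12; maximin = -3.
Column maxima: Match → 4, Ignore → 0, Undercut → 10; minimax = 0.
-3 ≠ 0, so there is no saddle point; optimal play is mixed.
Match is strictly dominated by Ignore (it gives Firm A strictly more in every row), so Firm B never plays it.
On the remaining 2×2 (Expand, Cut vs Ignore, Undercut):
Let Firm A play Expand with probability p. Expected payoff against Ignore: (-3)p + 0(1−p) = −3p; against Undercut: 10p + (-12)(1−p) = 22p − 12.
Setting these equal: −3p = 22p − 12 ⇒ −25p = -12 ⇒ p = 12/25, and the value is (-3)·(12/25) = -36/25.
For Firm B: with q = P(Ignore), equating Expand's and Cut's payoffs gives −13q + 10 = 12q − 12 ⇒ q = 22/25.

22/25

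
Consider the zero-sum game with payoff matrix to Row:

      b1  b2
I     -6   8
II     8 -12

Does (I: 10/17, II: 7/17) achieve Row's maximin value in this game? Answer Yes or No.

Yes

Against b1 this mix gives (10/17)·(-6) + (7/17)·8 = -4/17.
Against b2 this mix gives (10/17)·8 + (7/17)·(-12) = -4/17.
All of Column's active replies (b1, b2) yield -4/17, and no column does worse for Row. The mix makes Column indifferent and guarantees -4/17, so it is optimal.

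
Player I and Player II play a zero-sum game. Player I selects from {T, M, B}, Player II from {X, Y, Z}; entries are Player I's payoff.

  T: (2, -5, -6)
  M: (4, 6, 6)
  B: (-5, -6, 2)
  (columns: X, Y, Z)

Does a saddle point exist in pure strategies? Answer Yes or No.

Row minima: T → -6, M → 4, B → -6; maximin = 4.
Column maxima: X → 4, Y → 6, Z → 6; minimax = 4.
maximin = minimax = 4, so a saddle point exists.

Yes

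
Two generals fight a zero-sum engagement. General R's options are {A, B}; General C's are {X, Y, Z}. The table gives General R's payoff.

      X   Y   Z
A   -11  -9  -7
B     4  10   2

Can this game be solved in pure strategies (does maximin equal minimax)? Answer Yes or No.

Row minima: A → -11, B → 2; maximin = 2.
Column maxima: X → 4, Y → 10, Z → 2; minimax = 2.
maximin = minimax = 2, so a saddle point exists.

Yes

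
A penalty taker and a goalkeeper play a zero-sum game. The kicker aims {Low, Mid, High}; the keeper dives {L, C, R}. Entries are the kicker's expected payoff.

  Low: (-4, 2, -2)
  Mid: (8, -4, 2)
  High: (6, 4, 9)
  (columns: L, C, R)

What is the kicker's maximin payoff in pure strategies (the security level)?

Row minima: Low → -4, Mid → -4, High → 4.
The best of these is 4.

4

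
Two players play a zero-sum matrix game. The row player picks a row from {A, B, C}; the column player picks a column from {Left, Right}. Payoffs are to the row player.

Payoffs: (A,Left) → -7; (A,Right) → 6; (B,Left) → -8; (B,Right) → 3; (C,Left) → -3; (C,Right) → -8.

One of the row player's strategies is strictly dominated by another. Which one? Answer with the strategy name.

B

A gives a strictly higher payoff than B against every column: -7 > -8, 6 > 3.
So B is strictly dominated and the row player never plays it.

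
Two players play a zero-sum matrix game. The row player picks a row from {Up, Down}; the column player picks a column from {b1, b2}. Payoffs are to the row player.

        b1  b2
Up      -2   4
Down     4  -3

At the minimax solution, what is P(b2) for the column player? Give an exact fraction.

Row minima: Up → -2, Down → -3; maximin = -2.
Column maxima: b1 → 4, b2 → 4; minimax = 4.
-2 ≠ 4, so there is no saddle point; optimal play is mixed.
Let the row player play Up with probability p. Expected payoff against b1: (-2)p + 4(1−p) = −6p + 4; against b2: 4p + (-3)(1−p) = 7p − 3.
Setting these equal: −6p + 4 = 7p − 3 ⇒ −13p = -7 ⇒ p = 7/13, and the value is (-6)·(7/13) + 4 = 10/13.
For the column player: with q = P(b1), equating Up's and Down's payoffs gives −6q + 4 = 7q − 3 ⇒ q = 7/13.

6/13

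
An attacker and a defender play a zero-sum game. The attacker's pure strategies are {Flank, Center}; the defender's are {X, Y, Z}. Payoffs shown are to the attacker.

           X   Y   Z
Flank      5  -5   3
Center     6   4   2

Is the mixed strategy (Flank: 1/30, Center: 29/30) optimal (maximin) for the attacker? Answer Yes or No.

Against X this mix gives (1/30)·5 + (29/30)·6 = 179/30.
Against Y this mix gives (1/30)·(-5) + (29/30)·4 = 37/10.
Against Z this mix gives (1/30)·3 + (29/30)·2 = 61/30.
The defender will play Z, holding the attacker to 61/30. Shifting weight toward the row that does better against Z would raise this floor (the equalizing mix achieves 11/5 against both Z and Y), so the proposed strategy is not optimal.

No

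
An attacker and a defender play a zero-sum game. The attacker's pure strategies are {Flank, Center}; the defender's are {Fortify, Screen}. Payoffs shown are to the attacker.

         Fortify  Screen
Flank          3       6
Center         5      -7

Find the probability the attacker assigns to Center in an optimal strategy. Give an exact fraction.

1/5

Row minima: Flank → 3, Center → -7; maximin = 3.
Column maxima: Fortify → 5, Screen → 6; minimax = 5.
3 ≠ 5, so there is no saddle point; optimal play is mixed.
Let the attacker play Flank with probability p. Expected payoff against Fortify: 3p + 5(1−p) = −2p + 5; against Screen: 6p + (-7)(1−p) = 13p − 7.
Setting these equal: −2p + 5 = 13p − 7 ⇒ −15p = -12 ⇒ p = 4/5, and the value is (-2)·(4/5) + 5 = 17/5.
For the defender: with q = P(Fortify), equating Flank's and Center's payoffs gives −3q + 6 = 12q − 7 ⇒ q = 13/15.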